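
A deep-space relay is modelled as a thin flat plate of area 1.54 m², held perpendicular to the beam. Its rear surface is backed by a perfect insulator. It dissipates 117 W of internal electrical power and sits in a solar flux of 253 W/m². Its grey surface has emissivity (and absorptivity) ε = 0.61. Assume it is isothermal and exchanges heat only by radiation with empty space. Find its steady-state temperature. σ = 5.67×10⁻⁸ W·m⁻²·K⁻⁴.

T ≈ 286 K

At steady state, absorbed solar power + internal power = radiated power.
Absorbed: α·S·A_cross = 0.61·253·1.540 = 237.7 W (cross-section A).
Total input = 237.7 + 117 = 354.7 W.
Radiated: εσ·A_surf·T⁴ with A_surf = A = 1.540 m².
T⁴ = 354.7/(0.61·5.67×10⁻⁸·1.540) = 6.659×10⁹ K⁴.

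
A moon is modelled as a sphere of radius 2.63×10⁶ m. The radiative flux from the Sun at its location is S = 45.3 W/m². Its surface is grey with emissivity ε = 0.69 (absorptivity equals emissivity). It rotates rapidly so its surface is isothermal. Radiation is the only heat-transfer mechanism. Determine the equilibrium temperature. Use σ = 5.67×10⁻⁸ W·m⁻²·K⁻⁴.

At equilibrium, absorbed power = emitted power.
Absorbing cross-section = πr² = 2.173×10¹³ m²; emitting surface = 4πr² = 8.692×10¹³ m² (ratio 4).
εS·A_cross = εσ·A_surf·T⁴  ⇒  T⁴ = S/(4σ)   (ε cancels).
T⁴ = 45.3/(4·5.67×10⁻⁸) = 1.997×10⁸ K⁴.
T = (1.997×10⁸)^(1/4).

T ≈ 119 K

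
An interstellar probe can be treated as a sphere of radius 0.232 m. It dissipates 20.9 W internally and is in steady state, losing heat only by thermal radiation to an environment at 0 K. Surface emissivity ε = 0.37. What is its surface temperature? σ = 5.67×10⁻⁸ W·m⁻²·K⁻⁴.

Steady state: internal power = radiated power, P = εσA T⁴.
Radiating area A = 4πr² = 0.6764 m².
T⁴ = P/(εσA) = 20.9/(0.37·5.67×10⁻⁸·0.6764) = 1.473×10⁹ K⁴.
T = (1.473×10⁹)^(1/4).

T ≈ 196 K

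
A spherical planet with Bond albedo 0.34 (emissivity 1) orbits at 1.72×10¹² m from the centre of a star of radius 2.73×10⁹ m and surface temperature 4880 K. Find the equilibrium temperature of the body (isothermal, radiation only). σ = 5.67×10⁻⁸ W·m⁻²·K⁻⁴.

T ≈ 124 K

The star's surface emits σT_*⁴; at distance d the flux is S = σT_*⁴(R_*/d)².
S = 5.67×10⁻⁸·(4880)⁴·(2.73×10⁹/1.72×10¹²)² = 81.01 W/m².
For an isothermal sphere T⁴ = (1−a)S/(4σ) = 2.357×10⁸ K⁴.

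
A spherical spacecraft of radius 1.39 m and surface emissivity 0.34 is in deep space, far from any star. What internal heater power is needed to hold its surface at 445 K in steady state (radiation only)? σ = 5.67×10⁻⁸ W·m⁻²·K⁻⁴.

P ≈ 18400 W

P = εσ·4πr²·T⁴.
4πr² = 24.28 m²; T⁴ = 3.921×10¹⁰ K⁴.
P = 0.34·5.67×10⁻⁸·24.28·3.921×10¹⁰.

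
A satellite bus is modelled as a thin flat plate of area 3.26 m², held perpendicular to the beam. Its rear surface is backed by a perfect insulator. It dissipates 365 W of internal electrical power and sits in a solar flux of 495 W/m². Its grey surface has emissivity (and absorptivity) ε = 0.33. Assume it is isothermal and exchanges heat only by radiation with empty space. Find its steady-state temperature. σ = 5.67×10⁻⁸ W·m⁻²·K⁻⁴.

T ≈ 348 K

At steady state, absorbed solar power + internal power = radiated power.
Absorbed: α·S·A_cross = 0.33·495·3.260 = 532.5 W (cross-section A).
Total input = 532.5 + 365 = 897.5 W.
Radiated: εσ·A_surf·T⁴ with A_surf = A = 3.260 m².
T⁴ = 897.5/(0.33·5.67×10⁻⁸·3.260) = 1.471×10¹⁰ K⁴.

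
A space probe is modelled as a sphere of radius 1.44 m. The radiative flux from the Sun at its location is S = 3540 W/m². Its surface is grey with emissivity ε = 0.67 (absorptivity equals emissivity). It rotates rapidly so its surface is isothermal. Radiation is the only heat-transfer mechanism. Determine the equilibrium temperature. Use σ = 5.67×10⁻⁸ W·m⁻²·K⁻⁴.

At equilibrium, absorbed power = emitted power.
Absorbing cross-section = πr² = 6.514 m²; emitting surface = 4πr² = 26.06 m² (ratio 4).
εS·A_cross = εσ·A_surf·T⁴  ⇒  T⁴ = S/(4σ)   (ε cancels).
T⁴ = 3540/(4·5.67×10⁻⁸) = 1.561×10¹⁰ K⁴.
T = (1.561×10¹⁰)^(1/4).

T ≈ 353 K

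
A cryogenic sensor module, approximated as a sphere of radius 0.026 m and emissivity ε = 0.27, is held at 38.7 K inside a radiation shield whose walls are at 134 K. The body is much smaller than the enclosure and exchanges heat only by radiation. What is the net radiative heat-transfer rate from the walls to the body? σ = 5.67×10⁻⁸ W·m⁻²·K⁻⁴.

For a small grey body in a large enclosure: P_net = εσA(T_body⁴ − T_wall⁴).
A = 4πr² = 0.008495 m²; T_body⁴ − T_wall⁴ = 2.243×10⁶ − 3.224×10⁸ = -3.202×10⁸ K⁴.
|P_net| = 0.27·5.67×10⁻⁸·0.008495·3.202×10⁸.

P_net ≈ 0.0416 W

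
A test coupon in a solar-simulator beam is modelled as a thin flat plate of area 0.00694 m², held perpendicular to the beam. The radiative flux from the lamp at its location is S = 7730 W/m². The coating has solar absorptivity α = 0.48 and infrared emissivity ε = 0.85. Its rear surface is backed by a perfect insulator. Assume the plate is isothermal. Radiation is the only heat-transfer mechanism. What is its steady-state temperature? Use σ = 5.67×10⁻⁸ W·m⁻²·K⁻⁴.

T ≈ 527 K

At equilibrium, absorbed power = emitted power.
Absorbing cross-section = A = 0.006940 m²; emitting surface = A = 0.006940 m² (ratio 1).
αS·A_cross = εσ·A_surf·T⁴  ⇒  T⁴ = αS/(ε·1σ).
T⁴ = 0.480·7730/(0.85·1·5.67×10⁻⁸) = 7.699×10¹⁰ K⁴.
T = (7.699×10¹⁰)^(1/4).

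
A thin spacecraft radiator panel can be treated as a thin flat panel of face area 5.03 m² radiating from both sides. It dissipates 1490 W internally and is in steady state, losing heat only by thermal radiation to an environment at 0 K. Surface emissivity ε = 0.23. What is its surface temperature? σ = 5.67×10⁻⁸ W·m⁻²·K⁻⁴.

T ≈ 326 K

Steady state: internal power = radiated power, P = εσA T⁴.
Radiating area A = 2·5.03 = 10.06 m².
T⁴ = P/(εσA) = 1490/(0.23·5.67×10⁻⁸·10.06) = 1.136×10¹⁰ K⁴.
T = (1.136×10¹⁰)^(1/4).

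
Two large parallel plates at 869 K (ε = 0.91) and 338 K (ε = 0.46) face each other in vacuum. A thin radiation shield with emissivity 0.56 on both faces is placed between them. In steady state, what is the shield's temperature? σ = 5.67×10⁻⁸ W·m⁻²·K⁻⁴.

T_s ≈ 771 K

In steady state the net flux on the hot side equals that on the cold side.
σ(T₁⁴−T_s⁴)/D₁ = σ(T_s⁴−T₂⁴)/D₂, with D₁ = 1/ε₁+1/ε_s−1 = 1.885, D₂ = 1/ε_s+1/ε₂−1 = 2.960.
Solve for T_s⁴: T_s⁴ = (D₂·T₁⁴ + D₁·T₂⁴)/(D₁+D₂) = 3.535×10¹¹ K⁴.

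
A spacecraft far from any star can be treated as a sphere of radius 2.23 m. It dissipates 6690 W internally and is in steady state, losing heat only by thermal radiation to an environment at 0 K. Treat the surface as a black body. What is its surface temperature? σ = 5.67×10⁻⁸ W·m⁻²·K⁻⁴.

Steady state: internal power = radiated power, P = εσA T⁴.
Radiating area A = 4πr² = 62.49 m².
T⁴ = P/(εσA) = 6690/(1.0·5.67×10⁻⁸·62.49) = 1.888×10⁹ K⁴.
T = (1.888×10⁹)^(1/4).

T ≈ 208 K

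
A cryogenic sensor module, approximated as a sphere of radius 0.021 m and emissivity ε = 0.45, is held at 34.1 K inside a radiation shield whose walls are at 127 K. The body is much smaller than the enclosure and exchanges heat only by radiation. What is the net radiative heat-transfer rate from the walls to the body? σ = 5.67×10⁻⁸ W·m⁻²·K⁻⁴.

For a small grey body in a large enclosure: P_net = εσA(T_body⁴ − T_wall⁴).
A = 4πr² = 0.005542 m²; T_body⁴ − T_wall⁴ = 1.352×10⁶ − 2.601×10⁸ = -2.588×10⁸ K⁴.
|P_net| = 0.45·5.67×10⁻⁸·0.005542·2.588×10⁸.

P_net ≈ 0.0366 W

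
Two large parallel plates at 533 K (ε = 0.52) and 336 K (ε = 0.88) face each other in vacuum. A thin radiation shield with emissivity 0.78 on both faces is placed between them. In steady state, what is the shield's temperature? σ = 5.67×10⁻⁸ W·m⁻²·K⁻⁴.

In steady state the net flux on the hot side equals that on the cold side.
σ(T₁⁴−T_s⁴)/D₁ = σ(T_s⁴−T₂⁴)/D₂, with D₁ = 1/ε₁+1/ε_s−1 = 2.205, D₂ = 1/ε_s+1/ε₂−1 = 1.418.
Solve for T_s⁴: T_s⁴ = (D₂·T₁⁴ + D₁·T₂⁴)/(D₁+D₂) = 3.935×10¹⁰ K⁴.

T_s ≈ 445 K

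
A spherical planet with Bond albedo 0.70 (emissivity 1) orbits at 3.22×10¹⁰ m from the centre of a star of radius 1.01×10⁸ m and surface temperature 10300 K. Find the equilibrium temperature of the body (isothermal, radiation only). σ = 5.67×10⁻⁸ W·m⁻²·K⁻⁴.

T ≈ 302 K

The star's surface emits σT_*⁴; at distance d the flux is S = σT_*⁴(R_*/d)².
S = 5.67×10⁻⁸·(10300)⁴·(1.01×10⁸/3.22×10¹⁰)² = 6279 W/m².
For an isothermal sphere T⁴ = (1−a)S/(4σ) = 8.305×10⁹ K⁴.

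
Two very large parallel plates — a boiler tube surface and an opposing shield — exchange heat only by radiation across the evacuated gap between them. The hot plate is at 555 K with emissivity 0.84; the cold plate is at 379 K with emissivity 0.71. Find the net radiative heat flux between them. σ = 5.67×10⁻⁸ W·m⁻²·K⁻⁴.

For two infinite grey parallel plates, q = σ(T₁⁴ − T₂⁴)/(1/ε₁ + 1/ε₂ − 1).
T₁⁴ − T₂⁴ = 9.488×10¹⁰ − 2.063×10¹⁰ = 7.425×10¹⁰ K⁴.
1/ε₁ + 1/ε₂ − 1 = 1.190 + 1.408 − 1 = 1.599.
q = 5.67×10⁻⁸ × 7.425×10¹⁰ / 1.599.

q ≈ 2630 W/m²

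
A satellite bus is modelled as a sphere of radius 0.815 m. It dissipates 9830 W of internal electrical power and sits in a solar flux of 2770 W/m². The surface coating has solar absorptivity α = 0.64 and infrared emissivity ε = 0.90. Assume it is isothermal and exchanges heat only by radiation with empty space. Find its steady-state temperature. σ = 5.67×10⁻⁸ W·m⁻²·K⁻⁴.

At steady state, absorbed solar power + internal power = radiated power.
Absorbed: α·S·A_cross = 0.64·2770·2.087 = 3699 W (cross-section πr²).
Total input = 3699 + 9830 = 13530 W.
Radiated: εσ·A_surf·T⁴ with A_surf = 4πr² = 8.347 m².
T⁴ = 13530/(0.90·5.67×10⁻⁸·8.347) = 3.176×10¹⁰ K⁴.

T ≈ 422 K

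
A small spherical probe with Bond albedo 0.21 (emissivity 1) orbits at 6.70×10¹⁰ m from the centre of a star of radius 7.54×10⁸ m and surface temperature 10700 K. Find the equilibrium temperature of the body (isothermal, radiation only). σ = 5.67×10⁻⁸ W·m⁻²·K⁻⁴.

T ≈ 757 K

The star's surface emits σT_*⁴; at distance d the flux is S = σT_*⁴(R_*/d)².
S = 5.67×10⁻⁸·(10700)⁴·(7.54×10⁸/6.70×10¹⁰)² = 94130 W/m².
For an isothermal sphere T⁴ = (1−a)S/(4σ) = 3.279×10¹¹ K⁴.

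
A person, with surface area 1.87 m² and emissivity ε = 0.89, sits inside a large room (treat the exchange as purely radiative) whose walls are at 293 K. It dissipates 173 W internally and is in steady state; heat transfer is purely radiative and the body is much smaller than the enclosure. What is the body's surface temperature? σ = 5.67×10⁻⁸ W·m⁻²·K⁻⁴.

For a small grey body in a large enclosure, net radiated power = εσA(T⁴ − T_w⁴).
Steady state: P = εσA(T⁴ − T_w⁴) with A = 1.87 m².
T⁴ = P/(εσA) + T_w⁴ = 173/(0.89·5.67×10⁻⁸·1.870) + (293)⁴
    = 1.833×10⁹ + 7.370×10⁹ = 9.203×10⁹ K⁴.

T ≈ 310 K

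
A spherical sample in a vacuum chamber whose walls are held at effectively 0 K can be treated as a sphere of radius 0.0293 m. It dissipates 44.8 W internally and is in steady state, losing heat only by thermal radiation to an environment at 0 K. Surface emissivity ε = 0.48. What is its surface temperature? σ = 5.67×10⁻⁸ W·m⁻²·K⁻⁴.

Steady state: internal power = radiated power, P = εσA T⁴.
Radiating area A = 4πr² = 0.01079 m².
T⁴ = P/(εσA) = 44.8/(0.48·5.67×10⁻⁸·0.01079) = 1.526×10¹¹ K⁴.
T = (1.526×10¹¹)^(1/4).

T ≈ 625 K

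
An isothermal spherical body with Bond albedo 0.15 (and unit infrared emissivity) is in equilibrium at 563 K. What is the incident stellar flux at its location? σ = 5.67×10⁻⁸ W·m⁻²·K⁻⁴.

S ≈ 26800 W/m²

(1−a)S·πr² = σ·4πr²·T⁴ ⇒ S = 4σT⁴/(1−a).
S = 4·5.67×10⁻⁸·1.005×10¹¹/0.850.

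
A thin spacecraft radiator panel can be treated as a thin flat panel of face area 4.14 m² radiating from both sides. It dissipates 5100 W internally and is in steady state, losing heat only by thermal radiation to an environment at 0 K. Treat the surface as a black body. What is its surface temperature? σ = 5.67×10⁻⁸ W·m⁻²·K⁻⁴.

Steady state: internal power = radiated power, P = εσA T⁴.
Radiating area A = 2·4.14 = 8.280 m².
T⁴ = P/(εσA) = 5100/(1.0·5.67×10⁻⁸·8.280) = 1.086×10¹⁰ K⁴.
T = (1.086×10¹⁰)^(1/4).

T ≈ 323 K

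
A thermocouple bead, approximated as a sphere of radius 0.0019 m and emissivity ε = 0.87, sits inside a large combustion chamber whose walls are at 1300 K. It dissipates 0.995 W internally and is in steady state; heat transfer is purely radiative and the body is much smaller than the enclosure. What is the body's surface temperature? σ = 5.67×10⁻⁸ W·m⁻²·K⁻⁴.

For a small grey body in a large enclosure, net radiated power = εσA(T⁴ − T_w⁴).
Steady state: P = εσA(T⁴ − T_w⁴) with A = 4πr² = 4.536×10⁻⁵ m².
T⁴ = P/(εσA) + T_w⁴ = 0.995/(0.87·5.67×10⁻⁸·4.536×10⁻⁵) + (1300)⁴
    = 4.446×10¹¹ + 2.856×10¹² = 3.301×10¹² K⁴.

T ≈ 1350 K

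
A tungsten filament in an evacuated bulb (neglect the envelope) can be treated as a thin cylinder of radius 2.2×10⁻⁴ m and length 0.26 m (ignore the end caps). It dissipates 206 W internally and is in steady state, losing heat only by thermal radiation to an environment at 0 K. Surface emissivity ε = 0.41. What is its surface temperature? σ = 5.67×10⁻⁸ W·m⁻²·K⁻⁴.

T ≈ 2230 K

Steady state: internal power = radiated power, P = εσA T⁴.
Radiating area A = 2πrL = 3.594×10⁻⁴ m².
T⁴ = P/(εσA) = 206/(0.41·5.67×10⁻⁸·3.594×10⁻⁴) = 2.466×10¹³ K⁴.
T = (2.466×10¹³)^(1/4).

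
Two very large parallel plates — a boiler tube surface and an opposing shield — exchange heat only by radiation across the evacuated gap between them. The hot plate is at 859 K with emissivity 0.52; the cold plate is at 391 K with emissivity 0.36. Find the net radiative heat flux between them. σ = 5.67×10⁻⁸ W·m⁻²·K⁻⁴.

For two infinite grey parallel plates, q = σ(T₁⁴ − T₂⁴)/(1/ε₁ + 1/ε₂ − 1).
T₁⁴ − T₂⁴ = 5.445×10¹¹ − 2.337×10¹⁰ = 5.211×10¹¹ K⁴.
1/ε₁ + 1/ε₂ − 1 = 1.923 + 2.778 − 1 = 3.701.
q = 5.67×10⁻⁸ × 5.211×10¹¹ / 3.701.

q ≈ 7980 W/m²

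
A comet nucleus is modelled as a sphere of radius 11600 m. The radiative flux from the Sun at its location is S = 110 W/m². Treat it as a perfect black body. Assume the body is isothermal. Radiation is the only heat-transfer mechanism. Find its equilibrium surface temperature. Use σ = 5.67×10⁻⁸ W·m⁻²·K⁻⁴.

T ≈ 148 K

At equilibrium, absorbed power = emitted power.
Absorbing cross-section = πr² = 4.227×10⁸ m²; emitting surface = 4πr² = 1.691×10⁹ m² (ratio 4).
S·A_cross = εσ·A_surf·T⁴  ⇒  T⁴ = S/(4σ).
T⁴ = 1.00·110/(4·5.67×10⁻⁸) = 4.850×10⁸ K⁴.
T = (4.850×10⁸)^(1/4).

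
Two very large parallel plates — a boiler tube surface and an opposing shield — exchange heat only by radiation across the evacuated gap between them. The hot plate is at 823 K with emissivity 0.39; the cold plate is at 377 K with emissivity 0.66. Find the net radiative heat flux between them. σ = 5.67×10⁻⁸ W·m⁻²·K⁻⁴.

For two infinite grey parallel plates, q = σ(T₁⁴ − T₂⁴)/(1/ε₁ + 1/ε₂ − 1).
T₁⁴ − T₂⁴ = 4.588×10¹¹ − 2.020×10¹⁰ = 4.386×10¹¹ K⁴.
1/ε₁ + 1/ε₂ − 1 = 2.564 + 1.515 − 1 = 3.079.
q = 5.67×10⁻⁸ × 4.386×10¹¹ / 3.079.

q ≈ 8080 W/m²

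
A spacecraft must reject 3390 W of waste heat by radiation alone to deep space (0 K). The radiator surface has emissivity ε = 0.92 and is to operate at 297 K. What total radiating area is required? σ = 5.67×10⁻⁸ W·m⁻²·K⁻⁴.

A ≈ 8.35 m²

P = εσA T⁴ ⇒ A = P/(εσT⁴).
T⁴ = 7.781×10⁹ K⁴.
A = 3390/(0.92 × 5.67×10⁻⁸ × 7.781×10⁹).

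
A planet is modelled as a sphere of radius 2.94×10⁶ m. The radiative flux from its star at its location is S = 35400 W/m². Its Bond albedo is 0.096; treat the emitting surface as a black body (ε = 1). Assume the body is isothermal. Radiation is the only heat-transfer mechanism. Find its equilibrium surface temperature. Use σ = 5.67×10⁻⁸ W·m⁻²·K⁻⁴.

T ≈ 613 K

At equilibrium, absorbed power = emitted power.
Absorbing cross-section = πr² = 2.715×10¹³ m²; emitting surface = 4πr² = 1.086×10¹⁴ m² (ratio 4).
(1−a)S·A_cross = εσ·A_surf·T⁴  ⇒  T⁴ = (1−a)S/(4σ).
T⁴ = 0.904·35400/(4·5.67×10⁻⁸) = 1.411×10¹¹ K⁴.
T = (1.411×10¹¹)^(1/4).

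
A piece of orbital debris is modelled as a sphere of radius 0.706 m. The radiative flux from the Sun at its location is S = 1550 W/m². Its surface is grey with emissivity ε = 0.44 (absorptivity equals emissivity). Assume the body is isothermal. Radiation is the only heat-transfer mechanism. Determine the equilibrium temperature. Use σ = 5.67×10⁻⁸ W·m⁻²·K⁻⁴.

T ≈ 288 K

At equilibrium, absorbed power = emitted power.
Absorbing cross-section = πr² = 1.566 m²; emitting surface = 4πr² = 6.264 m² (ratio 4).
εS·A_cross = εσ·A_surf·T⁴  ⇒  T⁴ = S/(4σ)   (ε cancels).
T⁴ = 1550/(4·5.67×10⁻⁸) = 6.834×10⁹ K⁴.
T = (6.834×10⁹)^(1/4).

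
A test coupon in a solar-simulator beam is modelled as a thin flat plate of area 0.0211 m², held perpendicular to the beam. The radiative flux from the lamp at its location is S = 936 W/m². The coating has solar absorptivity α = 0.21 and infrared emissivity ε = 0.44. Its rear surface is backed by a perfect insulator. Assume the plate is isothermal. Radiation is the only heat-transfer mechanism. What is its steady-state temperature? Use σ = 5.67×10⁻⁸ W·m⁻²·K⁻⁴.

T ≈ 298 K

At equilibrium, absorbed power = emitted power.
Absorbing cross-section = A = 0.02110 m²; emitting surface = A = 0.02110 m² (ratio 1).
αS·A_cross = εσ·A_surf·T⁴  ⇒  T⁴ = αS/(ε·1σ).
T⁴ = 0.210·936/(0.44·1·5.67×10⁻⁸) = 7.879×10⁹ K⁴.
T = (7.879×10⁹)^(1/4).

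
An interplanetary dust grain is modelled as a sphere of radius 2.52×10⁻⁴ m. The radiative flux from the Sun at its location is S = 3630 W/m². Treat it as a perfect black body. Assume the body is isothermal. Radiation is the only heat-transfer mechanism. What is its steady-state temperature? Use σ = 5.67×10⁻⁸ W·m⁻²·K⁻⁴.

At equilibrium, absorbed power = emitted power.
Absorbing cross-section = πr² = 1.995×10⁻⁷ m²; emitting surface = 4πr² = 7.980×10⁻⁷ m² (ratio 4).
S·A_cross = εσ·A_surf·T⁴  ⇒  T⁴ = S/(4σ).
T⁴ = 1.00·3630/(4·5.67×10⁻⁸) = 1.601×10¹⁰ K⁴.
T = (1.601×10¹⁰)^(1/4).

T ≈ 356 K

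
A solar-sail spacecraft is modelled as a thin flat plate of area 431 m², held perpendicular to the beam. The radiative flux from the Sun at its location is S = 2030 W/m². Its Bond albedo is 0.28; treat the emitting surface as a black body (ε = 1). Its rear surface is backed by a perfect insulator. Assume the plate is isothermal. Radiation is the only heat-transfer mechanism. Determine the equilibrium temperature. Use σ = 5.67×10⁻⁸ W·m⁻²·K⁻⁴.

T ≈ 401 K

At equilibrium, absorbed power = emitted power.
Absorbing cross-section = A = 431.0 m²; emitting surface = A = 431.0 m² (ratio 1).
(1−a)S·A_cross = εσ·A_surf·T⁴  ⇒  T⁴ = (1−a)S/(1σ).
T⁴ = 0.720·2030/(1·5.67×10⁻⁸) = 2.578×10¹⁰ K⁴.
T = (2.578×10¹⁰)^(1/4).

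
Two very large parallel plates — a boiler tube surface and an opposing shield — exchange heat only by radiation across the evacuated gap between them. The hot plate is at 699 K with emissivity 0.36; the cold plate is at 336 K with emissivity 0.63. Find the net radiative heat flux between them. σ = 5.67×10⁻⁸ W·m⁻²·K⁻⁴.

q ≈ 3810 W/m²

For two infinite grey parallel plates, q = σ(T₁⁴ − T₂⁴)/(1/ε₁ + 1/ε₂ − 1).
T₁⁴ − T₂⁴ = 2.387×10¹¹ − 1.275×10¹⁰ = 2.260×10¹¹ K⁴.
1/ε₁ + 1/ε₂ − 1 = 2.778 + 1.587 − 1 = 3.365.
q = 5.67×10⁻⁸ × 2.260×10¹¹ / 3.365.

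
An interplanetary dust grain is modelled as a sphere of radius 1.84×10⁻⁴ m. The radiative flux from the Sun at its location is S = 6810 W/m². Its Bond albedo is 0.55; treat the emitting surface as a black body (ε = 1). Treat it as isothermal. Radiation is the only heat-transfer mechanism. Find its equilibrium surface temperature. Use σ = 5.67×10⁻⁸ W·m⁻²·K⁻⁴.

At equilibrium, absorbed power = emitted power.
Absorbing cross-section = πr² = 1.064×10⁻⁷ m²; emitting surface = 4πr² = 4.254×10⁻⁷ m² (ratio 4).
(1−a)S·A_cross = εσ·A_surf·T⁴  ⇒  T⁴ = (1−a)S/(4σ).
T⁴ = 0.450·6810/(4·5.67×10⁻⁸) = 1.351×10¹⁰ K⁴.
T = (1.351×10¹⁰)^(1/4).

T ≈ 341 K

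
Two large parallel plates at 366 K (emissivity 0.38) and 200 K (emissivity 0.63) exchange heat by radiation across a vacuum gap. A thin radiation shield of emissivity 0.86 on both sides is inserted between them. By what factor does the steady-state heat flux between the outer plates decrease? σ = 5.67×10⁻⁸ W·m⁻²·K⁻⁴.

factor ≈ 1.41

Without shield: q₀ = σΔ(T⁴)/(1/ε₁+1/ε₂−1) with denominator 3.219.
With shield the two gaps are in series; the resistances add: (1/ε₁+1/ε_s−1)+(1/ε_s+1/ε₂−1) = 2.794+1.750 = 4.544.
Heat-flux ratio q₀/q = 4.544/3.219.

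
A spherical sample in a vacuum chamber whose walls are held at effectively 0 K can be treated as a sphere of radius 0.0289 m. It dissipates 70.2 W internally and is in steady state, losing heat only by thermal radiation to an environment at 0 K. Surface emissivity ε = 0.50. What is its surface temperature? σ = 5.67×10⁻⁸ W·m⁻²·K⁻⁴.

Steady state: internal power = radiated power, P = εσA T⁴.
Radiating area A = 4πr² = 0.01050 m².
T⁴ = P/(εσA) = 70.2/(0.50·5.67×10⁻⁸·0.01050) = 2.359×10¹¹ K⁴.
T = (2.359×10¹¹)^(1/4).

T ≈ 697 K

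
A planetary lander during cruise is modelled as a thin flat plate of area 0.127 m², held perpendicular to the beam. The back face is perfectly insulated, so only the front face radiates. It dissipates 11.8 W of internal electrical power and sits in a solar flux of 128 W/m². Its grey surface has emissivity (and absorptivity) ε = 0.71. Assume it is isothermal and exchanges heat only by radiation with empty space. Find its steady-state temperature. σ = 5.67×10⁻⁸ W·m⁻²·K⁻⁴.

At steady state, absorbed solar power + internal power = radiated power.
Absorbed: α·S·A_cross = 0.71·128·0.1270 = 11.54 W (cross-section A).
Total input = 11.54 + 11.8 = 23.34 W.
Radiated: εσ·A_surf·T⁴ with A_surf = A = 0.1270 m².
T⁴ = 23.34/(0.71·5.67×10⁻⁸·0.1270) = 4.566×10⁹ K⁴.

T ≈ 260 K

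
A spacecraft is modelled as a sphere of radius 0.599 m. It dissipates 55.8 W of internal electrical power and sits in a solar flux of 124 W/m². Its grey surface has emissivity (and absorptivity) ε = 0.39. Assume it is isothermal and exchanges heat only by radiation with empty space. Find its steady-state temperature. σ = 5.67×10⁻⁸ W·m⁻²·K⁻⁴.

At steady state, absorbed solar power + internal power = radiated power.
Absorbed: α·S·A_cross = 0.39·124·1.127 = 54.51 W (cross-section πr²).
Total input = 54.51 + 55.8 = 110.3 W.
Radiated: εσ·A_surf·T⁴ with A_surf = 4πr² = 4.509 m².
T⁴ = 110.3/(0.39·5.67×10⁻⁸·4.509) = 1.106×10⁹ K⁴.

T ≈ 182 K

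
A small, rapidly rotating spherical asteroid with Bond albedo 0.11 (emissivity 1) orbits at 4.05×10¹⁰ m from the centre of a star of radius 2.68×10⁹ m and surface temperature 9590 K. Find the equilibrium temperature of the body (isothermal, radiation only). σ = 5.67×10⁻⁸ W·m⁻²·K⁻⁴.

T ≈ 1690 K

The star's surface emits σT_*⁴; at distance d the flux is S = σT_*⁴(R_*/d)².
S = 5.67×10⁻⁸·(9590)⁴·(2.68×10⁹/4.05×10¹⁰)² = 2.100×10⁶ W/m².
For an isothermal sphere T⁴ = (1−a)S/(4σ) = 8.241×10¹² K⁴.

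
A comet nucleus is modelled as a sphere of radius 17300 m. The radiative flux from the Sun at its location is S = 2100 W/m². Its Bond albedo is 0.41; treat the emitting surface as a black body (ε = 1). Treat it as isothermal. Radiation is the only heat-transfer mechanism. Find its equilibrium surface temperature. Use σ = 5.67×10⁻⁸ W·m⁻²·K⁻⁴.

T ≈ 272 K

At equilibrium, absorbed power = emitted power.
Absorbing cross-section = πr² = 9.402×10⁸ m²; emitting surface = 4πr² = 3.761×10⁹ m² (ratio 4).
(1−a)S·A_cross = εσ·A_surf·T⁴  ⇒  T⁴ = (1−a)S/(4σ).
T⁴ = 0.590·2100/(4·5.67×10⁻⁸) = 5.463×10⁹ K⁴.
T = (5.463×10⁹)^(1/4).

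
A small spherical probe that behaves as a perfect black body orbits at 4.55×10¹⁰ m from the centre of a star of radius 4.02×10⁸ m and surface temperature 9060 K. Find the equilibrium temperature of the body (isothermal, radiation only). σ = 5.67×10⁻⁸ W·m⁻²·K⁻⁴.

The star's surface emits σT_*⁴; at distance d the flux is S = σT_*⁴(R_*/d)².
S = 5.67×10⁻⁸·(9060)⁴·(4.02×10⁸/4.55×10¹⁰)² = 29820 W/m².
For an isothermal sphere T⁴ = (1−a)S/(4σ) = 1.315×10¹¹ K⁴.

T ≈ 602 K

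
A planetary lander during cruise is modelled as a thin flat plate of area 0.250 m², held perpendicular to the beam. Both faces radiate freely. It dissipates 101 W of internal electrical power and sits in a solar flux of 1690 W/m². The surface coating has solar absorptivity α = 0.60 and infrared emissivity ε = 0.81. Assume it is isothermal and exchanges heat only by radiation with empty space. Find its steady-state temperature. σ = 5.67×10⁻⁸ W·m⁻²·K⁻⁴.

T ≈ 352 K

At steady state, absorbed solar power + internal power = radiated power.
Absorbed: α·S·A_cross = 0.60·1690·0.2500 = 253.5 W (cross-section A).
Total input = 253.5 + 101 = 354.5 W.
Radiated: εσ·A_surf·T⁴ with A_surf = 2A = 0.5000 m².
T⁴ = 354.5/(0.81·5.67×10⁻⁸·0.5000) = 1.544×10¹⁰ K⁴.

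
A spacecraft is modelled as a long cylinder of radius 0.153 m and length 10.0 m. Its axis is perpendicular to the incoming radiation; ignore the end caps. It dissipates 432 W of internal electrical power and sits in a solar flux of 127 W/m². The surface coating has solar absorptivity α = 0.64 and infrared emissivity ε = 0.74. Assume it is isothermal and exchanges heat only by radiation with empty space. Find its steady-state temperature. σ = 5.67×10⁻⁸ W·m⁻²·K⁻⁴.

T ≈ 203 K

At steady state, absorbed solar power + internal power = radiated power.
Absorbed: α·S·A_cross = 0.64·127·3.060 = 248.7 W (cross-section 2rL).
Total input = 248.7 + 432 = 680.7 W.
Radiated: εσ·A_surf·T⁴ with A_surf = 2πrL = 9.613 m².
T⁴ = 680.7/(0.74·5.67×10⁻⁸·9.613) = 1.688×10⁹ K⁴.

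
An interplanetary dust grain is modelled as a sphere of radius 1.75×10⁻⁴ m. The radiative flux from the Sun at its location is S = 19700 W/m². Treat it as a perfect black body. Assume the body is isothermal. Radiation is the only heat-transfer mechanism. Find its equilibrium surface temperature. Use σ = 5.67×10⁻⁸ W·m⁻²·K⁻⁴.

T ≈ 543 K

At equilibrium, absorbed power = emitted power.
Absorbing cross-section = πr² = 9.621×10⁻⁸ m²; emitting surface = 4πr² = 3.848×10⁻⁷ m² (ratio 4).
S·A_cross = εσ·A_surf·T⁴  ⇒  T⁴ = S/(4σ).
T⁴ = 1.00·19700/(4·5.67×10⁻⁸) = 8.686×10¹⁰ K⁴.
T = (8.686×10¹⁰)^(1/4).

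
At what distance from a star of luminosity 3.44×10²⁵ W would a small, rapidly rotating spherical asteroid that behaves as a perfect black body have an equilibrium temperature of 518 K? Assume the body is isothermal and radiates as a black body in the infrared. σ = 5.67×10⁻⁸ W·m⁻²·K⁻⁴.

For an isothermal black-emitting sphere, (1−a)S·πr² = σ·4πr²·T⁴ ⇒ S = 4σT⁴/(1−a).
S = 4·5.67×10⁻⁸·(518)⁴/1.00 = 16330 W/m².
Flux falls as S = L/(4πd²), so d = √(L/(4πS)) = √(3.44×10²⁵/(4π·16330)).

d ≈ 1.29×10¹⁰ m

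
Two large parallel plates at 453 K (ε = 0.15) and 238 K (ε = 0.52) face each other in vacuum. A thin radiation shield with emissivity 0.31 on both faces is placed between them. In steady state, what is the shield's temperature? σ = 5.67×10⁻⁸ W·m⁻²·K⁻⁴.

In steady state the net flux on the hot side equals that on the cold side.
σ(T₁⁴−T_s⁴)/D₁ = σ(T_s⁴−T₂⁴)/D₂, with D₁ = 1/ε₁+1/ε_s−1 = 8.892, D₂ = 1/ε_s+1/ε₂−1 = 4.149.
Solve for T_s⁴: T_s⁴ = (D₂·T₁⁴ + D₁·T₂⁴)/(D₁+D₂) = 1.558×10¹⁰ K⁴.

T_s ≈ 353 K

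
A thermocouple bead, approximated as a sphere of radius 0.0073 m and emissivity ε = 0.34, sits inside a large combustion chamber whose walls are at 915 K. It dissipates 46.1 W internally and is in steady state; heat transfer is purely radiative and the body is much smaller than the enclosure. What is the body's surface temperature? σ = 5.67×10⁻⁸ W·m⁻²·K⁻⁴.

T ≈ 1440 K

For a small grey body in a large enclosure, net radiated power = εσA(T⁴ − T_w⁴).
Steady state: P = εσA(T⁴ − T_w⁴) with A = 4πr² = 6.697×10⁻⁴ m².
T⁴ = P/(εσA) + T_w⁴ = 46.1/(0.34·5.67×10⁻⁸·6.697×10⁻⁴) + (915)⁴
    = 3.571×10¹² + 7.009×10¹¹ = 4.272×10¹² K⁴.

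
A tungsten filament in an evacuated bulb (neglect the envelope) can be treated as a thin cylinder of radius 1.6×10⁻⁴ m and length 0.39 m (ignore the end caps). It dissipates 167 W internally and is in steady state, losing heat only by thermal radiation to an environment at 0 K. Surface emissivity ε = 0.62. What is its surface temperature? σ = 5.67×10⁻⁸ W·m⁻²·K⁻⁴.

Steady state: internal power = radiated power, P = εσA T⁴.
Radiating area A = 2πrL = 3.921×10⁻⁴ m².
T⁴ = P/(εσA) = 167/(0.62·5.67×10⁻⁸·3.921×10⁻⁴) = 1.212×10¹³ K⁴.
T = (1.212×10¹³)^(1/4).

T ≈ 1870 K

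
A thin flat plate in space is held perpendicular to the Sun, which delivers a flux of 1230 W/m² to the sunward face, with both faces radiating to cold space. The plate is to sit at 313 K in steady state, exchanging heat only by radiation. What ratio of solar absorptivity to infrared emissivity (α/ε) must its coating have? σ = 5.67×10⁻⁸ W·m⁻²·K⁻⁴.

α/ε ≈ 0.885

Balance: αS·A = εσ·2A·T⁴ ⇒ α/ε = 2σT⁴/S.
α/ε = 2·5.67×10⁻⁸·(313)⁴/1230 = 2·5.67×10⁻⁸·9.598×10⁹/1230.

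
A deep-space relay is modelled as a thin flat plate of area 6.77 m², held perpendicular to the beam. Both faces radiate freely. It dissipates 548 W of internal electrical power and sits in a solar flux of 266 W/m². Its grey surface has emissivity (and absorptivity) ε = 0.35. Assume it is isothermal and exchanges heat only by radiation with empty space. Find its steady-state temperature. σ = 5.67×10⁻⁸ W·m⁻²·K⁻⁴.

At steady state, absorbed solar power + internal power = radiated power.
Absorbed: α·S·A_cross = 0.35·266·6.770 = 630.3 W (cross-section A).
Total input = 630.3 + 548 = 1178 W.
Radiated: εσ·A_surf·T⁴ with A_surf = 2A = 13.54 m².
T⁴ = 1178/(0.35·5.67×10⁻⁸·13.54) = 4.385×10⁹ K⁴.

T ≈ 257 K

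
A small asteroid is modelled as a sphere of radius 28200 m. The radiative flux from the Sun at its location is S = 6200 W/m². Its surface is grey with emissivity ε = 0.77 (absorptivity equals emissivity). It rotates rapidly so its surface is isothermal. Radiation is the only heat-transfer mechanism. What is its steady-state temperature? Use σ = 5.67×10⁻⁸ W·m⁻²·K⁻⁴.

At equilibrium, absorbed power = emitted power.
Absorbing cross-section = πr² = 2.498×10⁹ m²; emitting surface = 4πr² = 9.993×10⁹ m² (ratio 4).
εS·A_cross = εσ·A_surf·T⁴  ⇒  T⁴ = S/(4σ)   (ε cancels).
T⁴ = 6200/(4·5.67×10⁻⁸) = 2.734×10¹⁰ K⁴.
T = (2.734×10¹⁰)^(1/4).

T ≈ 407 K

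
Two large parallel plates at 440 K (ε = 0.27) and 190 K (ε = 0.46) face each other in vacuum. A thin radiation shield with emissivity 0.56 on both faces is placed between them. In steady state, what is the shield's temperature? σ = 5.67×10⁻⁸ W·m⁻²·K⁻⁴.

In steady state the net flux on the hot side equals that on the cold side.
σ(T₁⁴−T_s⁴)/D₁ = σ(T_s⁴−T₂⁴)/D₂, with D₁ = 1/ε₁+1/ε_s−1 = 4.489, D₂ = 1/ε_s+1/ε₂−1 = 2.960.
Solve for T_s⁴: T_s⁴ = (D₂·T₁⁴ + D₁·T₂⁴)/(D₁+D₂) = 1.568×10¹⁰ K⁴.

T_s ≈ 354 K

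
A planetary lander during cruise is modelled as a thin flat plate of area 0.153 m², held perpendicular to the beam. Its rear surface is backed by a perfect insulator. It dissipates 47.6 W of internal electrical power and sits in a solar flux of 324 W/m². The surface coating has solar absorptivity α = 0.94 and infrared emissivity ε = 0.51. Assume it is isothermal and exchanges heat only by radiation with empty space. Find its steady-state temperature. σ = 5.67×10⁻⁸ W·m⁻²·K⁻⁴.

T ≈ 382 K

At steady state, absorbed solar power + internal power = radiated power.
Absorbed: α·S·A_cross = 0.94·324·0.1530 = 46.60 W (cross-section A).
Total input = 46.60 + 47.6 = 94.20 W.
Radiated: εσ·A_surf·T⁴ with A_surf = A = 0.1530 m².
T⁴ = 94.20/(0.51·5.67×10⁻⁸·0.1530) = 2.129×10¹⁰ K⁴.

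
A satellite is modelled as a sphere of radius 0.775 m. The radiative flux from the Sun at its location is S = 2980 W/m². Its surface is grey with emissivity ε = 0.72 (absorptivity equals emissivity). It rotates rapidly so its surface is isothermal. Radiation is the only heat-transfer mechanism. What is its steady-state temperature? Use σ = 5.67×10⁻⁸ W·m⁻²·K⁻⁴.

At equilibrium, absorbed power = emitted power.
Absorbing cross-section = πr² = 1.887 m²; emitting surface = 4πr² = 7.548 m² (ratio 4).
εS·A_cross = εσ·A_surf·T⁴  ⇒  T⁴ = S/(4σ)   (ε cancels).
T⁴ = 2980/(4·5.67×10⁻⁸) = 1.314×10¹⁰ K⁴.
T = (1.314×10¹⁰)^(1/4).

T ≈ 339 K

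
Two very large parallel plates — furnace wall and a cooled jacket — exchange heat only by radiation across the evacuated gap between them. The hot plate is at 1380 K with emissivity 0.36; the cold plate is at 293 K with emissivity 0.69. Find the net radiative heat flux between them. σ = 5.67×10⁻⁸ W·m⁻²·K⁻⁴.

For two infinite grey parallel plates, q = σ(T₁⁴ − T₂⁴)/(1/ε₁ + 1/ε₂ − 1).
T₁⁴ − T₂⁴ = 3.627×10¹² − 7.370×10⁹ = 3.619×10¹² K⁴.
1/ε₁ + 1/ε₂ − 1 = 2.778 + 1.449 − 1 = 3.227.
q = 5.67×10⁻⁸ × 3.619×10¹² / 3.227.

q ≈ 63600 W/m²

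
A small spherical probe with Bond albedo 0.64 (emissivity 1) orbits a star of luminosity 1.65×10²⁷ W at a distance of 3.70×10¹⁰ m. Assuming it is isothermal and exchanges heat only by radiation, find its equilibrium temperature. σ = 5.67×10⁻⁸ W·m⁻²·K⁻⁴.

First find the stellar flux at distance d: S = L/(4πd²) = 1.65×10²⁷/(4π·(3.70×10¹⁰)²) = 95910 W/m².
For an isothermal sphere, absorbed (1−a)S·πr² = emitted σ·4πr²·T⁴, so T⁴ = (1−a)S/(4σ).
T⁴ = 0.360·95910/(4·5.67×10⁻⁸) = 1.522×10¹¹ K⁴.

T ≈ 625 K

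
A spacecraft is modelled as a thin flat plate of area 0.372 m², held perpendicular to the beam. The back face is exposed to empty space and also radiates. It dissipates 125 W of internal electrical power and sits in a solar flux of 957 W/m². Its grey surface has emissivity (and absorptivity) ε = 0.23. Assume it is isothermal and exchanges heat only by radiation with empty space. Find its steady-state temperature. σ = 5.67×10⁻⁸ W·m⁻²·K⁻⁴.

At steady state, absorbed solar power + internal power = radiated power.
Absorbed: α·S·A_cross = 0.23·957·0.3720 = 81.88 W (cross-section A).
Total input = 81.88 + 125 = 206.9 W.
Radiated: εσ·A_surf·T⁴ with A_surf = 2A = 0.7440 m².
T⁴ = 206.9/(0.23·5.67×10⁻⁸·0.7440) = 2.132×10¹⁰ K⁴.

T ≈ 382 K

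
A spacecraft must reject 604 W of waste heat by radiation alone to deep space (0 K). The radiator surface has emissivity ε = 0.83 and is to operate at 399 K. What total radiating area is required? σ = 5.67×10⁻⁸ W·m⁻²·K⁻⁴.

P = εσA T⁴ ⇒ A = P/(εσT⁴).
T⁴ = 2.534×10¹⁰ K⁴.
A = 604/(0.83 × 5.67×10⁻⁸ × 2.534×10¹⁰).

A ≈ 0.506 m²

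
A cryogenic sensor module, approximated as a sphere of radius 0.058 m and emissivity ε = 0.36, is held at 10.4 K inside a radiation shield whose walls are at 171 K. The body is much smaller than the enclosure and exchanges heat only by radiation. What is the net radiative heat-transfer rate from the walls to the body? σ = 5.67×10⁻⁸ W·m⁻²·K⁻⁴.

P_net ≈ 0.738 W

For a small grey body in a large enclosure: P_net = εσA(T_body⁴ − T_wall⁴).
A = 4πr² = 0.04227 m²; T_body⁴ − T_wall⁴ = 11700 − 8.550×10⁸ = -8.550×10⁸ K⁴.
|P_net| = 0.36·5.67×10⁻⁸·0.04227·8.550×10⁸.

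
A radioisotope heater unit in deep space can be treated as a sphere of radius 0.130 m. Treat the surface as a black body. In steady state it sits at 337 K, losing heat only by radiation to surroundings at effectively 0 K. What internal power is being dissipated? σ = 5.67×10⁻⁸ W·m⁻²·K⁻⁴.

Steady state: P = εσA T⁴.
A = 4πr² = 0.2124 m²; T⁴ = (337)⁴ = 1.290×10¹⁰ K⁴.
P = 1.0 × 5.67×10⁻⁸ × 0.2124 × 1.290×10¹⁰.

P ≈ 155 W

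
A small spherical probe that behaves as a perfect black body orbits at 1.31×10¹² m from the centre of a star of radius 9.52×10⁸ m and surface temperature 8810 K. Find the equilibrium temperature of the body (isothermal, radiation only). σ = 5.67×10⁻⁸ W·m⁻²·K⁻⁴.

The star's surface emits σT_*⁴; at distance d the flux is S = σT_*⁴(R_*/d)².
S = 5.67×10⁻⁸·(8810)⁴·(9.52×10⁸/1.31×10¹²)² = 180.4 W/m².
For an isothermal sphere T⁴ = (1−a)S/(4σ) = 7.954×10⁸ K⁴.

T ≈ 168 K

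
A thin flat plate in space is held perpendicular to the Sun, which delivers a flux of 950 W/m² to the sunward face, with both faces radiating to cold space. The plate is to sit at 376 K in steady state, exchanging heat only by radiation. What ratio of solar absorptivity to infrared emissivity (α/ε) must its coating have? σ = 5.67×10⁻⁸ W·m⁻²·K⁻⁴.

Balance: αS·A = εσ·2A·T⁴ ⇒ α/ε = 2σT⁴/S.
α/ε = 2·5.67×10⁻⁸·(376)⁴/950 = 2·5.67×10⁻⁸·1.999×10¹⁰/950.

α/ε ≈ 2.39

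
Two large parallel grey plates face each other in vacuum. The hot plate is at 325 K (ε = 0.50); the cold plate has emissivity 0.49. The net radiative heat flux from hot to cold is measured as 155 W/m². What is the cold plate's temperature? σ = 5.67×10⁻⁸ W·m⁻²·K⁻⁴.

q = σ(T₁⁴ − T₂⁴)/(1/ε₁ + 1/ε₂ − 1); denominator = 3.041.
T₂⁴ = T₁⁴ − q·(1/ε₁+1/ε₂−1)/σ = 1.116×10¹⁰ − 155·3.041/5.67×10⁻⁸
    = 2.844×10⁹ K⁴.

T₂ ≈ 231 K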